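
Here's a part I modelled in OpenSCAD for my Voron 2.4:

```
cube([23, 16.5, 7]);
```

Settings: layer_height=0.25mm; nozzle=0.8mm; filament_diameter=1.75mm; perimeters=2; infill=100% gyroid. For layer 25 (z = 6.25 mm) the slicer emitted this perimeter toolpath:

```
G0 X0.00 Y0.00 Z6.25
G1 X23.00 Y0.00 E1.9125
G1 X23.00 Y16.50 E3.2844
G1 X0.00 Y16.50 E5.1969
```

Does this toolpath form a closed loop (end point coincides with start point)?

no

Start point (G0): (0.00, 0.00). End point (last G1): the path does not return to the start — open.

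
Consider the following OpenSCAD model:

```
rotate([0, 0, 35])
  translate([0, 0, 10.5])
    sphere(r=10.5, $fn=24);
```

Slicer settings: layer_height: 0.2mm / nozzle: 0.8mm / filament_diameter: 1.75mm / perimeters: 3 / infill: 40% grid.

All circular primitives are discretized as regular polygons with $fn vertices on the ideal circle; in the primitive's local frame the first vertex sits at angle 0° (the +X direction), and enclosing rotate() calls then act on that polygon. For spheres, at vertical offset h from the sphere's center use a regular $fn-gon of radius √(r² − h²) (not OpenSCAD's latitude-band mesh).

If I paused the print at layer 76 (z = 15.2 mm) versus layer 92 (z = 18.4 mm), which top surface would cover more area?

Layer 76 (z = 15.2): the r=10.5 sphere contributes a regular 24-gon of circumradius √(10.5²−4.7²) = 9.389 (area = (24/2)·9.389²·sin(360°/24) = 273.81 mm²); (rotated 35° about Z; rotation is an isometry so areas/perimeters/island counts are preserved). So its area = 273.81 mm². Layer 92 (z = 18.4): the r=10.5 sphere contributes a regular 24-gon of circumradius √(10.5²−7.9²) = 6.917 (area = (24/2)·6.917²·sin(360°/24) = 148.58 mm²); (whole slice rotated 35° about Z — lengths, areas and connectivity unchanged). So its area = 148.58 mm². Layer 76 is larger (273.81 vs 148.58 mm²).

layer 76 (z = 15.2 mm)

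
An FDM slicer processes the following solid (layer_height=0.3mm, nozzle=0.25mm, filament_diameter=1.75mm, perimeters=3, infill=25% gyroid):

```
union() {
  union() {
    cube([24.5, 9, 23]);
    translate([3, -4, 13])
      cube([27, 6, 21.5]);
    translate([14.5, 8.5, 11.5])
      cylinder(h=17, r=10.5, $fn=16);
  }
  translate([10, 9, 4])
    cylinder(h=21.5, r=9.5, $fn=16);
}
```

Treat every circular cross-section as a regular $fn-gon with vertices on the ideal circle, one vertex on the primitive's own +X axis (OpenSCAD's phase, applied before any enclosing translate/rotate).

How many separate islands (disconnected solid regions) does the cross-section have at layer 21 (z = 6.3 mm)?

1

At z = 6.3 mm: the cube is present — its section is the full 24.5×9 rectangle; the cube at (3, -4) is not intersected at this z (z outside [13, 34.5]); the cylinder at (14.5, 8.5) is absent (z outside [11.5, 28.5]); Taking the union: only the 24.5×9 cube is present, so the union is just that shape — 1 connected region; the r=9.5 cylinder at (10, 9) gives a regular 16-gon of circumradius 9.5 (constant along its height); Combining (union): the regions partially overlap (shared area 136.89 mm²), so overlapping operands fuse into one piece — 1 connected region. Overall, the cross-section is a single solid region. Island count = 1.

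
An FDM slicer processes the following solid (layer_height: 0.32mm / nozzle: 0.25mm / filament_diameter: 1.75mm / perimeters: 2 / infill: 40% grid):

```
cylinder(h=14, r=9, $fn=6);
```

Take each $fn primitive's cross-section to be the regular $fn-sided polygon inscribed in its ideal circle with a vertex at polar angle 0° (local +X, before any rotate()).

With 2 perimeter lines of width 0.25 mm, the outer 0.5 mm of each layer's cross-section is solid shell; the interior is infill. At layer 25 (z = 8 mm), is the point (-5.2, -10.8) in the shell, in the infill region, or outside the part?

outside

At z = 8 mm: the r=9 cylinder contributes a regular 6-gon of circumradius 9. Overall, the cross-section is a single solid region. The nearest boundary edge runs (-9.00, 0.00)→(-4.50, -7.79); distance from the point to it = 3.09 mm. The point is not inside any of the regions above, so it lies outside the cross-section (3.09 mm from the nearest boundary).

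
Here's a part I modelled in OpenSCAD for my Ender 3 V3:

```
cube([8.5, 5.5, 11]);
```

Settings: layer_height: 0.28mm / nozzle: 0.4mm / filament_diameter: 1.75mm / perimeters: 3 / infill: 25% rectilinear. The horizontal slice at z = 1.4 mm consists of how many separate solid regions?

1

At z = 1.4 mm: the cube (footprint 8.5×5.5) is included at this height. The result has 1 disconnected region.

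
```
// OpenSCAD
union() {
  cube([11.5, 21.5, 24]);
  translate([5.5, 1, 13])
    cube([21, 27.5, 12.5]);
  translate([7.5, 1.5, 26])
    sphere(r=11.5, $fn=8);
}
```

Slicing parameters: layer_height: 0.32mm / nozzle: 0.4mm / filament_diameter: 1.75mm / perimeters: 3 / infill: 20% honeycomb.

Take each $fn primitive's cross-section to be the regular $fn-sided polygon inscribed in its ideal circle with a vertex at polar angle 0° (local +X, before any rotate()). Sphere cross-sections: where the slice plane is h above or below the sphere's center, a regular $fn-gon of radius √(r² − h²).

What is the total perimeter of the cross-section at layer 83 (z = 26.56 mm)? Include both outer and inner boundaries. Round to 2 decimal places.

70.33 mm

At z = 26.56 mm: the cube is absent (z outside [0, 24]); the cube at (5.5, 1) does not reach this height (z outside [13, 25.5]); the r=11.5 sphere at (7.5, 1.5) contributes a regular 8-gon of circumradius √(11.5²−0.56²) = 11.486 (perimeter = 2·8·11.486·sin(180°/8) = 70.33 mm); Combining (union): only the r=11.5 sphere at (7.5, 1.5) is present, so the union is just that shape — boundary = 70.33 mm. Overall, the cross-section is a single solid region. Total boundary length (outer) = 70.33 mm.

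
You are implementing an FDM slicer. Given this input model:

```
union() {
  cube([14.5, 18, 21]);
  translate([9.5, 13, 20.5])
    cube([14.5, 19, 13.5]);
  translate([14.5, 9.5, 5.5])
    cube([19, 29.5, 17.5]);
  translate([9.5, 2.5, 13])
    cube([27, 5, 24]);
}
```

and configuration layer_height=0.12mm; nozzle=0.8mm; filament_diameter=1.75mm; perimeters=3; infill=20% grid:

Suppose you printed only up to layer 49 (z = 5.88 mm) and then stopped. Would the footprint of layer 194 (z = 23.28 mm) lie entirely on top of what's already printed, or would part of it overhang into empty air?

part overhangs

Compare the two slices. At z = 5.88: the cube (footprint 14.5×18) is included at this height (area 261.00 mm²); the cube at (9.5, 13) does not reach this height (z outside [20.5, 34]); the cube at (14.5, 9.5) is present — its section is the full 19×29.5 rectangle (area 560.50 mm²); the cube at (9.5, 2.5) does not reach this height (z outside [13, 37]); Combining (union): the 2 present regions share edge segments without overlapping in area, so areas simply add but the touching pieces fuse into one outline (the shared edge portions become interior and drop out of the boundary) — area = 821.50 mm². At z = 23.28: the cube does not reach this height (z outside [0, 21]); the cube at (9.5, 13) (footprint 14.5×19) is included at this height (area 275.50 mm²); the cube at (14.5, 9.5) is not intersected at this z (z outside [5.5, 23]); the cube at (9.5, 2.5) (footprint 27×5) is included at this height (area 135.00 mm²); Merging all regions: the 2 present regions are separate (no shared area or edge), so areas and boundary lengths simply add and each stays a separate island — area = 410.50 mm². Checking containment: at z = 23.28 the cross-section extends beyond the z = 5.88 cross-section by about 180.00 mm².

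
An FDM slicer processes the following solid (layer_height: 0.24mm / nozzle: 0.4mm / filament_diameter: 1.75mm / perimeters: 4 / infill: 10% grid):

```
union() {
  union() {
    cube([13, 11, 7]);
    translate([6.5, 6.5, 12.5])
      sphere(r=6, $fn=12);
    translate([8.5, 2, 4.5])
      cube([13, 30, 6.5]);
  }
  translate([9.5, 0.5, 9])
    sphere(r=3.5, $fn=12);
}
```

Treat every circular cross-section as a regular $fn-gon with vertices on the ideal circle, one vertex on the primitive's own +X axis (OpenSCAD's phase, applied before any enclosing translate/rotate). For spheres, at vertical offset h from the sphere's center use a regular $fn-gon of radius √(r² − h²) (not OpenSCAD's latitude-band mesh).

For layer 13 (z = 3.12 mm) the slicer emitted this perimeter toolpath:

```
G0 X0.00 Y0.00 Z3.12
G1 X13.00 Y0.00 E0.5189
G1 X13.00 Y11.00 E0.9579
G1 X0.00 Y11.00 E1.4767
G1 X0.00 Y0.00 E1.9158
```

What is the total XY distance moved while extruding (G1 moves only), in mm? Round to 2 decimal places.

48.00 mm

Sum the Euclidean lengths of each G1 segment: total = 48.00 mm.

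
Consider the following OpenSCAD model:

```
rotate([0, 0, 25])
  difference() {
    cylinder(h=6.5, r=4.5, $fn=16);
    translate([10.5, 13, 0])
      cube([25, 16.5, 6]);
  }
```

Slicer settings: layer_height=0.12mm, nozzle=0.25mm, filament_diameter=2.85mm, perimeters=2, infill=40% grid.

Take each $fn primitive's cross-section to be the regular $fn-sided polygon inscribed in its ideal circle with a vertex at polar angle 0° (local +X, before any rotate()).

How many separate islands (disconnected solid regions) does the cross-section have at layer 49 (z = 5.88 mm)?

At z = 5.88 mm: the r=4.5 cylinder gives a regular 16-gon of circumradius 4.5 (constant along its height); the cube at (10.5, 13) is present — its section is the full 25×16.5 rectangle; Subtracting the remaining from the first: starting from the r=4.5 cylinder, the 25×16.5 cube at (10.5, 13) misses the remaining region (no effect) — 1 connected region; (whole slice rotated 25° about Z — lengths, areas and connectivity unchanged). Overall, the cross-section is a single solid region. Island count = 1.

1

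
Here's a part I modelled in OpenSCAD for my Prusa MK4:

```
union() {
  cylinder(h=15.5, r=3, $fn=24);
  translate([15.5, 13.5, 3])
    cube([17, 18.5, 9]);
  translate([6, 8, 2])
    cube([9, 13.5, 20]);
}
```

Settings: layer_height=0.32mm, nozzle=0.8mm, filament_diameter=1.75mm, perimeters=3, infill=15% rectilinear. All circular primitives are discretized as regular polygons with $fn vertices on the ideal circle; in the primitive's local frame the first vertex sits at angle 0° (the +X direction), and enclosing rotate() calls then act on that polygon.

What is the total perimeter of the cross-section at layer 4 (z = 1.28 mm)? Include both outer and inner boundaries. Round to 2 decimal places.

18.80 mm

At z = 1.28 mm: the r=3 cylinder contributes a regular 24-gon of circumradius 3 (perimeter = 2·24·3.000·sin(180°/24) = 18.80 mm); the cube at (15.5, 13.5) is absent (z outside [3, 12]); the cube at (6, 8) is absent (z outside [2, 22]); Combining (union): only the r=3 cylinder is present, so the union is just that shape — boundary = 18.80 mm. Overall, the cross-section is a single solid region. Total boundary length (outer) = 18.80 mm.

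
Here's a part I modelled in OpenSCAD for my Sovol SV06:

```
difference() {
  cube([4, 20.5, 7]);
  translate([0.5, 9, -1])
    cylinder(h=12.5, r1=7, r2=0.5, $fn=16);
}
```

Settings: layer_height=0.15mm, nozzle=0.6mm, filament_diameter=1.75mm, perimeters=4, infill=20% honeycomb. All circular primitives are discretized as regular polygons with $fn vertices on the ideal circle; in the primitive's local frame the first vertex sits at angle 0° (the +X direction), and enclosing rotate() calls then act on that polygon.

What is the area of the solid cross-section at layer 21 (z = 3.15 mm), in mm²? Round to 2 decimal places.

47.03 mm²

At z = 3.15 mm: the cube is present — its section is the full 4×20.5 rectangle (area 82.00 mm²); the cone at (0.5, 9) contributes a regular 16-gon of circumradius 4.842 (interpolated between r1=7 and r2=0.5 at t=0.332) (area = (16/2)·4.842²·sin(360°/16) = 71.78 mm²); Subtracting the remaining from the first: starting from the 4×20.5 cube (82.00 mm²), the cone at (0.5, 9) partially overlaps it — only the 34.97 mm² overlap (of its 71.78 mm²) is removed, clipping the outline — area = 47.03 mm². Overall, the cross-section has 2 separate islands. Net area = 47.03 mm².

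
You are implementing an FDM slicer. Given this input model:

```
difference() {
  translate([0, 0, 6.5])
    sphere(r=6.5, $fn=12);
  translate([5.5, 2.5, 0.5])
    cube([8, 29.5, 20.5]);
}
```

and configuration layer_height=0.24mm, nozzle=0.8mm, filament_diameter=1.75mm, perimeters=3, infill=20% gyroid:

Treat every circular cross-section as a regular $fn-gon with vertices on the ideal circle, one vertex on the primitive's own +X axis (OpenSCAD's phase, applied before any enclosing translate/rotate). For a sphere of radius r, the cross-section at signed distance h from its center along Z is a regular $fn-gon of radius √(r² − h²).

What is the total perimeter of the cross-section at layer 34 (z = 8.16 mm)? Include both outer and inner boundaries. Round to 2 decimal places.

At z = 8.16 mm: the r=6.5 sphere slices to a regular 12-gon of circumradius 6.284 (√(r²−h²) with h=1.66 from center) (perimeter = 2·12·6.284·sin(180°/12) = 39.04 mm); the cube at (5.5, 2.5) is present — its section is the full 8×29.5 rectangle (perimeter 75.00 mm); Taking the first minus the rest: starting from the r=6.5 sphere, the 8×29.5 cube at (5.5, 2.5) partially overlaps it — only the 0.02 mm² overlap (of its 236.00 mm²) is removed, clipping the outline — boundary = 39.14 mm. Overall, the cross-section is a single solid region. Total boundary length (outer) = 39.14 mm.

39.14 mm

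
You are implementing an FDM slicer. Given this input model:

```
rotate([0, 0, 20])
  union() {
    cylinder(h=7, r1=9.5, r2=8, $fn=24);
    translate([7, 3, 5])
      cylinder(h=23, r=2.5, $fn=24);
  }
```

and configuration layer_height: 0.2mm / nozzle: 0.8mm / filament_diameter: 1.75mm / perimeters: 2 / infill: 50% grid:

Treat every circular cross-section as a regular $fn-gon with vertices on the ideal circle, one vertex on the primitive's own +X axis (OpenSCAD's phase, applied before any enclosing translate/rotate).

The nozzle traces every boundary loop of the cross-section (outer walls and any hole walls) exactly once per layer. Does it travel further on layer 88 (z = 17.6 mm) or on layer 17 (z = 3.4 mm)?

layer 17 (z = 3.4 mm)

Layer 88 (z = 17.6): the cone is absent (z outside [0, 7]); the cylinder at (7, 3): section is a regular 24-gon, circumradius r=2.5 (perimeter = 2·24·2.500·sin(180°/24) = 15.66 mm); Combining (union): only the r=2.5 cylinder at (7, 3) is present, so the union is just that shape — boundary = 15.66 mm; (rotated 20° about Z; rotation is an isometry so areas/perimeters/island counts are preserved). So its perimeter = 15.66 mm. Layer 17 (z = 3.4): the cone contributes a regular 24-gon of circumradius 8.771 (interpolated between r1=9.5 and r2=8 at t=0.486) (perimeter = 2·24·8.771·sin(180°/24) = 54.96 mm); the cylinder at (7, 3) is absent (z outside [5, 28]); Taking the union: only the cone is present, so the union is just that shape — boundary = 54.96 mm; (rotated 20° about Z; rotation is an isometry so areas/perimeters/island counts are preserved). So its perimeter = 54.96 mm. Layer 17 is larger (54.96 vs 15.66 mm).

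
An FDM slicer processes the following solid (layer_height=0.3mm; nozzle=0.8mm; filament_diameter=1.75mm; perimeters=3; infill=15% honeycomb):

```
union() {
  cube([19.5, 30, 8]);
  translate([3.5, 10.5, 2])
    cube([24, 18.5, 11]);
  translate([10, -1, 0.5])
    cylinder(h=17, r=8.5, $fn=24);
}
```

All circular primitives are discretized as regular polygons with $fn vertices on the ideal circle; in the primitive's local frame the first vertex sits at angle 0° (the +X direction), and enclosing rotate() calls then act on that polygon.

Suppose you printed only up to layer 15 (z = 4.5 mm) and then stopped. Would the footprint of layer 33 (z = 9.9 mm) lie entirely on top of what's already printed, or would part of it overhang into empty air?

entirely on top

Compare the two slices. At z = 4.5: the 19.5×30 cube contributes its full rectangle (area 585.00 mm²); the 24×18.5 cube at (3.5, 10.5) contributes its full rectangle (area 444.00 mm²); the cylinder at (10, -1): section is a regular 24-gon, circumradius r=8.5 (area = (24/2)·8.500²·sin(360°/24) = 224.40 mm²); Taking the union: the regions partially overlap — summed areas 1253.40 mm² minus the doubly-counted overlap 391.33 mm² gives 862.07 mm² — area = 862.07 mm². At z = 9.9: the cube is not intersected at this z (z outside [0, 8]); the cube at (3.5, 10.5) is present — its section is the full 24×18.5 rectangle (area 444.00 mm²); the r=8.5 cylinder at (10, -1) contributes a regular 24-gon of circumradius 8.5 (area = (24/2)·8.500²·sin(360°/24) = 224.40 mm²); Combining (union): the 2 present regions are separate (no shared area or edge), so areas and boundary lengths simply add and each stays a separate island — area = 668.40 mm². Checking containment: the cross-section at z = 9.9 is a subset of the cross-section at z = 4.5.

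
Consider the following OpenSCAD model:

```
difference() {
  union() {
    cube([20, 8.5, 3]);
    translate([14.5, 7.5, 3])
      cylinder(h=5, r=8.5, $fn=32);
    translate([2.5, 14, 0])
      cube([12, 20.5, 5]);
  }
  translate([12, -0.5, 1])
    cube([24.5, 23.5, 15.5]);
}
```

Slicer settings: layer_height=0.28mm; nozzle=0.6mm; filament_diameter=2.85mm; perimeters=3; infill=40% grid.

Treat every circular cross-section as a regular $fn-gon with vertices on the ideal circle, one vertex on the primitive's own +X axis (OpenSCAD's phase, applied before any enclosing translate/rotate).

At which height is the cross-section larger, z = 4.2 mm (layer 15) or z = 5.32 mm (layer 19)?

Layer 15 (z = 4.2): the cube is not intersected at this z (z outside [0, 3]); the r=8.5 cylinder at (14.5, 7.5) contributes a regular 32-gon of circumradius 8.5 (area = (32/2)·8.500²·sin(360°/32) = 225.52 mm²); the cube at (2.5, 14) is present — its section is the full 12×20.5 rectangle (area 246.00 mm²); Taking the union: the regions partially overlap — summed areas 471.52 mm² minus the doubly-counted overlap 7.33 mm² gives 464.19 mm² — area = 464.19 mm²; the cube at (12, -0.5) is present — its section is the full 24.5×23.5 rectangle (area 575.75 mm²); Taking the first minus the rest: starting from that combined region (464.19 mm²), the 24.5×23.5 cube at (12, -0.5) partially overlaps it — only the 170.63 mm² overlap (of its 575.75 mm²) is removed, clipping the outline — area = 293.56 mm². So its area = 293.56 mm². Layer 19 (z = 5.32): the cube is absent (z outside [0, 3]); the r=8.5 cylinder at (14.5, 7.5) contributes a regular 32-gon of circumradius 8.5 (area = (32/2)·8.500²·sin(360°/32) = 225.52 mm²); the cube at (2.5, 14) does not reach this height (z outside [0, 5]); Taking the union: only the r=8.5 cylinder at (14.5, 7.5) is present, so the union is just that shape — area = 225.52 mm²; the 24.5×23.5 cube at (12, -0.5) contributes its full rectangle (area 575.75 mm²); After the difference (first − rest): starting from that combined region (225.52 mm²), the 24.5×23.5 cube at (12, -0.5) partially overlaps it — only the 152.75 mm² overlap (of its 575.75 mm²) is removed, clipping the outline — area = 72.77 mm². So its area = 72.77 mm². Layer 15 is larger (293.56 vs 72.77 mm²).

layer 15 (z = 4.2 mm)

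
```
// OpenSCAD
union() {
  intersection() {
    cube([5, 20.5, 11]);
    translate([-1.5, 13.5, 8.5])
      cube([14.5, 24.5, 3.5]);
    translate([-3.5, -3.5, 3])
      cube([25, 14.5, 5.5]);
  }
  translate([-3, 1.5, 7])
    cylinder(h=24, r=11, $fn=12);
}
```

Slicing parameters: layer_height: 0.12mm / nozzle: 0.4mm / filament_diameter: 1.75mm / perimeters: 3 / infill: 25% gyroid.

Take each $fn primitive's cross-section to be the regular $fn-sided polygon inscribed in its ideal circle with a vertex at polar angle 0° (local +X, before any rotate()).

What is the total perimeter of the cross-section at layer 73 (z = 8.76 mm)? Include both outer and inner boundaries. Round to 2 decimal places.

68.33 mm

At z = 8.76 mm: the cube (footprint 5×20.5) is included at this height (perimeter 51.00 mm); the 14.5×24.5 cube at (-1.5, 13.5) contributes its full rectangle (perimeter 78.00 mm); the cube at (-3.5, -3.5) is absent (z outside [3, 8.5]); Keeping only the common overlap: at least one operand is absent at this height, so nothing remains; the cylinder at (-3, 1.5): section is a regular 12-gon, circumradius r=11 (perimeter = 2·12·11.000·sin(180°/12) = 68.33 mm); Merging all regions: only the r=11 cylinder at (-3, 1.5) is present, so the union is just that shape — boundary = 68.33 mm. Overall, the cross-section is a single solid region. Total boundary length (outer) = 68.33 mm.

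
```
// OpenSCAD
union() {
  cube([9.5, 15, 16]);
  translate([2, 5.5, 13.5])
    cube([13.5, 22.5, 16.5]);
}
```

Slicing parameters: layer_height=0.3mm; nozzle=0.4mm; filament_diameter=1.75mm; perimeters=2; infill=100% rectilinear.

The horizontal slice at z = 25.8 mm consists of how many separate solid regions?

At z = 25.8 mm: the cube does not reach this height (z outside [0, 16]); the cube at (2, 5.5) is present — its section is the full 13.5×22.5 rectangle; Combining (union): only the 13.5×22.5 cube at (2, 5.5) is present, so the union is just that shape — 1 connected region. The result has 1 disconnected region.

1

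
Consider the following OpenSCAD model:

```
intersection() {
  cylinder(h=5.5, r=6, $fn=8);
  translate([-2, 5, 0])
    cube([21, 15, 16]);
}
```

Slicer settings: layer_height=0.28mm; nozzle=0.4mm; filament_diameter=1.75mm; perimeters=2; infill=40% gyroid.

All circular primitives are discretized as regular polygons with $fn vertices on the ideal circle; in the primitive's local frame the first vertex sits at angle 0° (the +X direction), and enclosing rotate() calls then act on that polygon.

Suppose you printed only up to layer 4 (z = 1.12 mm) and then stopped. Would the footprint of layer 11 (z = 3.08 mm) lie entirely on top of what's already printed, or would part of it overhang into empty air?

entirely on top

Compare the two slices. At z = 1.12: the r=6 cylinder gives a regular 8-gon of circumradius 6 (constant along its height) (area = (8/2)·6.000²·sin(360°/8) = 101.82 mm²); the cube at (-2, 5) (footprint 21×15) is included at this height (area 315.00 mm²); Taking the intersection: the 21×15 cube at (-2, 5) partially overlaps the r=6 cylinder; clipping to the common part keeps 2.38 mm² — area = 2.38 mm². At z = 3.08: the cylinder: section is a regular 8-gon, circumradius r=6 (area = (8/2)·6.000²·sin(360°/8) = 101.82 mm²); the cube at (-2, 5) is present — its section is the full 21×15 rectangle (area 315.00 mm²); After intersecting: the 21×15 cube at (-2, 5) partially overlaps the r=6 cylinder; clipping to the common part keeps 2.38 mm² — area = 2.38 mm². Checking containment: the cross-section at z = 3.08 is a subset of the cross-section at z = 1.12.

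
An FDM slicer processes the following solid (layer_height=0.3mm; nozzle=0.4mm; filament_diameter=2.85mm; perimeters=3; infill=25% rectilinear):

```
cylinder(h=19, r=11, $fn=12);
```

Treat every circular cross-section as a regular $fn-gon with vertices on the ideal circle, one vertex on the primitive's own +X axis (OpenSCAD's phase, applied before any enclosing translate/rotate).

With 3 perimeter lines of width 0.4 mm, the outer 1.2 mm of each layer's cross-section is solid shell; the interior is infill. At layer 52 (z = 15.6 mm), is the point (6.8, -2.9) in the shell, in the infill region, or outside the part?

At z = 15.6 mm: the r=11 cylinder contributes a regular 12-gon of circumradius 11. Overall, the cross-section is a single solid region. The nearest boundary edge runs (9.53, -5.50)→(11.00, 0.00); distance from the point to it = 3.31 mm. The point is inside the cross-section and 3.31 mm from the nearest boundary — more than the 1.2 mm shell width (3 × 0.4), so it's in the infill interior.

infill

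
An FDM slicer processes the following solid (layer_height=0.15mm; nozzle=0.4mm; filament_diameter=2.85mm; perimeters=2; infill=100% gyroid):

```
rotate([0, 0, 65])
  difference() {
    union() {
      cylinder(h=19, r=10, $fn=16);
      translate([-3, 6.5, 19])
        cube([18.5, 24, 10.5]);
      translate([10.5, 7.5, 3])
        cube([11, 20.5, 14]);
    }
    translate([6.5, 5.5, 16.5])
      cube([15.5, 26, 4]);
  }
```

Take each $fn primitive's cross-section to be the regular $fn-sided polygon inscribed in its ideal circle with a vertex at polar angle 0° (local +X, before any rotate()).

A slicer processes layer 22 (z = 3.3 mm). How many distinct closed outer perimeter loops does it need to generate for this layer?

2

At z = 3.3 mm: the cylinder: section is a regular 16-gon, circumradius r=10; the cube at (-3, 6.5) does not reach this height (z outside [19, 29.5]); the cube at (10.5, 7.5) is present — its section is the full 11×20.5 rectangle; Taking the union: the 2 present regions are separate (no shared area or edge), so areas and boundary lengths simply add and each stays a separate island — 2 connected regions; the cube at (6.5, 5.5) does not reach this height (z outside [16.5, 20.5]); Taking the first minus the rest: none of the subtracted shapes is present at this height, so the result so far is unchanged — 2 connected regions; (rotated 65° about Z; rotation is an isometry so areas/perimeters/island counts are preserved). The result has 2 disconnected regions.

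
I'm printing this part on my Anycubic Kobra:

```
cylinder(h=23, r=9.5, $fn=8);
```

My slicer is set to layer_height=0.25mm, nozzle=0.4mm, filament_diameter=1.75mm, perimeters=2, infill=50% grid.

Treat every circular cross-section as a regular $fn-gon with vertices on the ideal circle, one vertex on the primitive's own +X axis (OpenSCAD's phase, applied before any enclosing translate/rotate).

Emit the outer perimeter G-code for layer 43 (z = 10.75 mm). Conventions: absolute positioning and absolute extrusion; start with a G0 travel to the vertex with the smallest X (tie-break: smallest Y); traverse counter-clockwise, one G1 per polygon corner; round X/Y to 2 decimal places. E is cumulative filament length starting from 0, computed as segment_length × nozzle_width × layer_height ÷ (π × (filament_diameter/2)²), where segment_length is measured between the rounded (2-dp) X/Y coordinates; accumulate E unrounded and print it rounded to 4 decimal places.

G0 X-9.50 Y0.00 Z10.75
G1 X-6.72 Y-6.72 E0.3023
G1 X0.00 Y-9.50 E0.6047
G1 X6.72 Y-6.72 E0.9070
G1 X9.50 Y0.00 E1.2094
G1 X6.72 Y6.72 E1.5117
G1 X0.00 Y9.50 E1.8141
G1 X-6.72 Y6.72 E2.1164
G1 X-9.50 Y0.00 E2.4188

At z = 10.75 mm: the r=9.5 cylinder contributes a regular 8-gon of circumradius 9.5. The outline is a single polygon with 8 vertices. Extrusion per mm of travel: 0.4 × 0.25 / (π × 0.875²) = 0.041575. Accumulating E over each segment gives final E = 2.4188.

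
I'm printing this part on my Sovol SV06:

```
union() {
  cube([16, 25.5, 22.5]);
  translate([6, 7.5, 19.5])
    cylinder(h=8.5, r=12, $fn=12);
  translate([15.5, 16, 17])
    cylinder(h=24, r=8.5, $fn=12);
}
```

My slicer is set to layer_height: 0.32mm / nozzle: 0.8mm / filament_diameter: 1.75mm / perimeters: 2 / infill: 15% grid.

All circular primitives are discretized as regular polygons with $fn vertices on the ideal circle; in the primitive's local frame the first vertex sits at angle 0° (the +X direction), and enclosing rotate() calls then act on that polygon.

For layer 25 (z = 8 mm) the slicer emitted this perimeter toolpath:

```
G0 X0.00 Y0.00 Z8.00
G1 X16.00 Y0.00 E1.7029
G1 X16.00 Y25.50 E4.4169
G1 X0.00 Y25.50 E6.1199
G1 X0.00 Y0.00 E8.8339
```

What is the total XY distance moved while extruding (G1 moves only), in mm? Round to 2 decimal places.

Sum the Euclidean lengths of each G1 segment: total = 83.00 mm.

83.00 mm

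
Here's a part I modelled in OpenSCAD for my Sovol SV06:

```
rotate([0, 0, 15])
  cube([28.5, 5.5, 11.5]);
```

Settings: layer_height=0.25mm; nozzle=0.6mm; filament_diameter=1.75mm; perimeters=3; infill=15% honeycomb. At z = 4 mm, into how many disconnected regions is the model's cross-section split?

1

At z = 4 mm: the cube is present — its section is the full 28.5×5.5 rectangle; (rotated 15° about Z; rotation is an isometry so areas/perimeters/island counts are preserved). The result has 1 disconnected region.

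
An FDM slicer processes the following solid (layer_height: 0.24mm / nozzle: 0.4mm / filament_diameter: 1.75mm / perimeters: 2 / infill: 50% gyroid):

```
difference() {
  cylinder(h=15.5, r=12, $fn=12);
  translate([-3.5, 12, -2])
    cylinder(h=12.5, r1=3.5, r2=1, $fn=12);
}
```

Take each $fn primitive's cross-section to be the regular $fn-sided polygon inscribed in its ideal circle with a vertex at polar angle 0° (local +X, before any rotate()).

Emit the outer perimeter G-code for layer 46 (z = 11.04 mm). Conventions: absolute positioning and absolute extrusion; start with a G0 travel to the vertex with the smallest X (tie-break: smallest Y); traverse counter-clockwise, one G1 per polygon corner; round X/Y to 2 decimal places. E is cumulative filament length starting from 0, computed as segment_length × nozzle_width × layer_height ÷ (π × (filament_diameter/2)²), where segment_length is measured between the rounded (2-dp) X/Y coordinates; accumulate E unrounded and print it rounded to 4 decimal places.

At z = 11.04 mm: the r=12 cylinder gives a regular 12-gon of circumradius 12 (constant along its height); the cone at (-3.5, 12) does not reach this height (z outside [-2, 10.5]); Taking the first minus the rest: none of the subtracted shapes is present at this height, so the r=12 cylinder is unchanged — 1 connected region. The outline is a single polygon with 12 vertices. Extrusion per mm of travel: 0.4 × 0.24 / (π × 0.875²) = 0.039912. Accumulating E over each segment gives final E = 2.9747.

G0 X-12.00 Y0.00 Z11.04
G1 X-10.39 Y-6.00 E0.2479
G1 X-6.00 Y-10.39 E0.4957
G1 X0.00 Y-12.00 E0.7437
G1 X6.00 Y-10.39 E0.9916
G1 X10.39 Y-6.00 E1.2394
G1 X12.00 Y0.00 E1.4874
G1 X10.39 Y6.00 E1.7353
G1 X6.00 Y10.39 E1.9831
G1 X0.00 Y12.00 E2.2310
G1 X-6.00 Y10.39 E2.4790
G1 X-10.39 Y6.00 E2.7268
G1 X-12.00 Y0.00 E2.9747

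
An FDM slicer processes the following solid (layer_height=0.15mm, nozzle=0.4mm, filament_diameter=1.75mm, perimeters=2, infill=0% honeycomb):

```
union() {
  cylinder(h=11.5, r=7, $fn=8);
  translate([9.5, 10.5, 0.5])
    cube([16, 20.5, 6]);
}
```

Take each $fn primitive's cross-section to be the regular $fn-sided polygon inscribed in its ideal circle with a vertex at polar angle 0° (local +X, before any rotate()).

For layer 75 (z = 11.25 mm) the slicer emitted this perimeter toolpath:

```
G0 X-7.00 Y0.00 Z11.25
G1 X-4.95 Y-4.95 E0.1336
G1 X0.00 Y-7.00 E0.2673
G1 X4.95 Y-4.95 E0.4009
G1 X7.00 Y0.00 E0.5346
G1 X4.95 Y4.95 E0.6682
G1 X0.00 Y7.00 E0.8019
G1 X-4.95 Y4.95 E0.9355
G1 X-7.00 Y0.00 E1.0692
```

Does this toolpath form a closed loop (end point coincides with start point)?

yes

Start point (G0): (-7.00, 0.00). End point (last G1): the path returns to the start — closed.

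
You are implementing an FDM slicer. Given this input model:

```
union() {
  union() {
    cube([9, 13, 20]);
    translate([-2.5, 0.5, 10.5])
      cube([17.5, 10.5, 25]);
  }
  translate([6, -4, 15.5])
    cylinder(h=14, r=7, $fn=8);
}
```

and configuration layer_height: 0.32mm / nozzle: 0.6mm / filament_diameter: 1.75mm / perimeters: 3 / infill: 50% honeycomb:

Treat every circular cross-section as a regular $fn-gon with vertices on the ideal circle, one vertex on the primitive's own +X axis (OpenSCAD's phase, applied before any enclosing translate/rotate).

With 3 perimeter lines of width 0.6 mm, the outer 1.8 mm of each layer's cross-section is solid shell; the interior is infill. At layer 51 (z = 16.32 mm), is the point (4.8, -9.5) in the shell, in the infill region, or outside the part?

shell

At z = 16.32 mm: the cube is present — its section is the full 9×13 rectangle; the cube at (-2.5, 0.5) is present — its section is the full 17.5×10.5 rectangle; Taking the union: the regions partially overlap (shared area 94.50 mm²), so overlapping operands fuse into one piece — 1 connected region; the r=7 cylinder at (6, -4) gives a regular 8-gon of circumradius 7 (constant along its height); Taking the union: the regions partially overlap (shared area 18.80 mm²), so overlapping operands fuse into one piece — 1 connected region. Overall, the cross-section is a single solid region. The nearest boundary edge runs (6.00, -11.00)→(1.05, -8.95); distance from the point to it = 0.93 mm. The point is inside the cross-section, 0.93 mm from the nearest boundary — within the 1.8 mm shell band (3 × 0.6).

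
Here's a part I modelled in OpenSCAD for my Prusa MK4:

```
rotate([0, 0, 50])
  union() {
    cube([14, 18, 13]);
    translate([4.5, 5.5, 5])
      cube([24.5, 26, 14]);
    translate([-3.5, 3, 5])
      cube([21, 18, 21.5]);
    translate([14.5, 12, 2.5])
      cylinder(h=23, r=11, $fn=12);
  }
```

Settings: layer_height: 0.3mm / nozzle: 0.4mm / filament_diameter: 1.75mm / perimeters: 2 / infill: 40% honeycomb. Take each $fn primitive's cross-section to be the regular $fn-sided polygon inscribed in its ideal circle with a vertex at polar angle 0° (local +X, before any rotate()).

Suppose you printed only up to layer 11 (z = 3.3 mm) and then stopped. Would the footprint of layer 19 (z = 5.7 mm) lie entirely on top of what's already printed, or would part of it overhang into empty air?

part overhangs

Compare the two slices. At z = 3.3: the cube is present — its section is the full 14×18 rectangle (area 252.00 mm²); the cube at (4.5, 5.5) does not reach this height (z outside [5, 19]); the cube at (-3.5, 3) does not reach this height (z outside [5, 26.5]); the cylinder at (14.5, 12): section is a regular 12-gon, circumradius r=11 (area = (12/2)·11.000²·sin(360°/12) = 363.00 mm²); Combining (union): the regions partially overlap — summed areas 615.00 mm² minus the doubly-counted overlap 143.37 mm² gives 471.63 mm² — area = 471.63 mm²; (rotated 50° about Z; rotation is an isometry so areas/perimeters/island counts are preserved). At z = 5.7: the 14×18 cube contributes its full rectangle (area 252.00 mm²); the cube at (4.5, 5.5) is present — its section is the full 24.5×26 rectangle (area 637.00 mm²); the 21×18 cube at (-3.5, 3) contributes its full rectangle (area 378.00 mm²); the r=11 cylinder at (14.5, 12) contributes a regular 12-gon of circumradius 11 (area = (12/2)·11.000²·sin(360°/12) = 363.00 mm²); Merging all regions: the regions partially overlap — summed areas 1630.00 mm² minus the doubly-counted overlap 755.76 mm² gives 874.24 mm² — area = 874.24 mm²; (rotated 50° about Z; rotation is an isometry so areas/perimeters/island counts are preserved). Checking containment: at z = 5.7 the cross-section extends beyond the z = 3.3 cross-section by about 402.61 mm².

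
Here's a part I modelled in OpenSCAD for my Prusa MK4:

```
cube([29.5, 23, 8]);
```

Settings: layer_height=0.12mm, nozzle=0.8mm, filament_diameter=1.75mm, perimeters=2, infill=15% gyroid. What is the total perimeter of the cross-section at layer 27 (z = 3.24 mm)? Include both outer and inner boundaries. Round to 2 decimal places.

105.00 mm

At z = 3.24 mm: the cube (footprint 29.5×23) is included at this height (perimeter 105.00 mm). Overall, the cross-section is a single solid region. Total boundary length (outer) = 105.00 mm.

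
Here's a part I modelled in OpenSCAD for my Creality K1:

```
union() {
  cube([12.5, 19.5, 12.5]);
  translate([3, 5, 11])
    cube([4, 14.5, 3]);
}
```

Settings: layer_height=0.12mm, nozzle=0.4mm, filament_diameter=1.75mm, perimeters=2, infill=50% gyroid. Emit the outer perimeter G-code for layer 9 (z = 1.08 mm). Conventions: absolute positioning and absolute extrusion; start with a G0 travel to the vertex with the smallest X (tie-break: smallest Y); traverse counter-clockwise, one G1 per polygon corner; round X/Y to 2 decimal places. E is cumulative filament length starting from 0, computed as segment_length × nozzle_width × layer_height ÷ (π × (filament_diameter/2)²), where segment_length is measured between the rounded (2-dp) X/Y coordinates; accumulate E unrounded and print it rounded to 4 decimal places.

G0 X0.00 Y0.00 Z1.08
G1 X12.50 Y0.00 E0.2495
G1 X12.50 Y19.50 E0.6386
G1 X0.00 Y19.50 E0.8880
G1 X0.00 Y0.00 E1.2772

At z = 1.08 mm: the cube is present — its section is the full 12.5×19.5 rectangle; the cube at (3, 5) is not intersected at this z (z outside [11, 14]); Combining (union): only the 12.5×19.5 cube is present, so the union is just that shape — 1 connected region. The outline is a single polygon with 4 vertices. Extrusion per mm of travel: 0.4 × 0.12 / (π × 0.875²) = 0.019956. Accumulating E over each segment gives final E = 1.2772.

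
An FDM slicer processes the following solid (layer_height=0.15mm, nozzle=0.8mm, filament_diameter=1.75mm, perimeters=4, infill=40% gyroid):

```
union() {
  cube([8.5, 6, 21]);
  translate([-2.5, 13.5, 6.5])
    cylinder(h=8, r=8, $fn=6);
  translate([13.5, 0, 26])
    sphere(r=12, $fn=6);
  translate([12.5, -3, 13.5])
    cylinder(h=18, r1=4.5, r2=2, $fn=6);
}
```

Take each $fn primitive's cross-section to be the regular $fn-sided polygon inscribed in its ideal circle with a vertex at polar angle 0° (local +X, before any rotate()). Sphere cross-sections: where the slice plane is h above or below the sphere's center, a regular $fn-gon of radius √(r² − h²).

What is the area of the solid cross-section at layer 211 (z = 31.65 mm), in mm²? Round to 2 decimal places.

291.19 mm²

At z = 31.65 mm: the cube is absent (z outside [0, 21]); the cylinder at (-2.5, 13.5) does not reach this height (z outside [6.5, 14.5]); the r=12 sphere at (13.5, 0) contributes a regular 6-gon of circumradius √(12²−5.65²) = 10.587 (area = (6/2)·10.587²·sin(360°/6) = 291.19 mm²); the cone at (12.5, -3) is not intersected at this z (z outside [13.5, 31.5]); Combining (union): only the r=12 sphere at (13.5, 0) is present, so the union is just that shape — area = 291.19 mm². Overall, the cross-section is a single solid region. Net area = 291.19 mm².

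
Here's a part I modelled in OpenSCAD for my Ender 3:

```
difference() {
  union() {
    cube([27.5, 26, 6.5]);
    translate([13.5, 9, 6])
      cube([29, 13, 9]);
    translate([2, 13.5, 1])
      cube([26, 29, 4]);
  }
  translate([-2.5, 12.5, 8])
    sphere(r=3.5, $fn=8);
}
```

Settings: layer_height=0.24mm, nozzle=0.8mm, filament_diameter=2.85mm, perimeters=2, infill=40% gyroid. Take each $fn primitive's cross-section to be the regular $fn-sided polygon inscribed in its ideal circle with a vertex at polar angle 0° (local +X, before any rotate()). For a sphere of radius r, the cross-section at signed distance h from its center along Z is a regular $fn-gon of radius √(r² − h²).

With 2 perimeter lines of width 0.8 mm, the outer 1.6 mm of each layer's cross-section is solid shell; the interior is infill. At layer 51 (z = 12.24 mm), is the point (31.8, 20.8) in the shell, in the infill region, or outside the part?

At z = 12.24 mm: the cube does not reach this height (z outside [0, 6.5]); the cube at (13.5, 9) is present — its section is the full 29×13 rectangle; the cube at (2, 13.5) is not intersected at this z (z outside [1, 5]); Merging all regions: only the 29×13 cube at (13.5, 9) is present, so the union is just that shape — 1 connected region; the sphere at (-2.5, 12.5) does not reach this height (|z−center|=4.240 > r=3.5); Taking the first minus the rest: none of the subtracted shapes is present at this height, so that combined region is unchanged — 1 connected region. Overall, the cross-section is a single solid region. The nearest boundary edge runs (42.50, 22.00)→(13.50, 22.00); distance from the point to it = 1.20 mm. The point is inside the cross-section, 1.20 mm from the nearest boundary — within the 1.6 mm shell band (2 × 0.8).

shell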